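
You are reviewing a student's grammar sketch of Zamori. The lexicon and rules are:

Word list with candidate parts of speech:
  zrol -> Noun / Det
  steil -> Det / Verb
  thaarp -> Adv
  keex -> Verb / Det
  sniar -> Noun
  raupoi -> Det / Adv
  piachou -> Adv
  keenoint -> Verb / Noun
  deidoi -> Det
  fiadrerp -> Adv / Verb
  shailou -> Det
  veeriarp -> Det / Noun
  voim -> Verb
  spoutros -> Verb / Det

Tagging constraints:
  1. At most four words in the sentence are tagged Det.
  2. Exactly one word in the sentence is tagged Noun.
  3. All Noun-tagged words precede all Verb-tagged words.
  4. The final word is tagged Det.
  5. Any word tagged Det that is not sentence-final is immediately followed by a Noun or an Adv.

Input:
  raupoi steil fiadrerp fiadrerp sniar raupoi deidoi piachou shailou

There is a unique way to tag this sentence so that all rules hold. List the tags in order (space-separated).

Candidates per position — 1:raupoi {Det,Adv}; 2:steil {Det,Verb}; 3:fiadrerp {Adv,Verb}; 4:fiadrerp {Adv,Verb}; 5:sniar {Noun}; 6:raupoi {Det,Adv}; 7:deidoi {Det}; 8:piachou {Adv}; 9:shailou {Det}.
Position 1: tagging it Det would leave rule 5 unsatisfiable, so it must be Adv.
Position 2: tagging it Verb would leave rule 3 unsatisfiable, so it must be Det.
Position 3: tagging it Verb would leave rule 3 unsatisfiable, so it must be Adv.
Position 4: tagging it Verb would leave rule 3 unsatisfiable, so it must be Adv.
Position 6: tagging it Det would leave rule 5 unsatisfiable, so it must be Adv.
That leaves exactly one tagging: Adv Det Adv Adv Noun Adv Det Adv Det.
Verifying each rule — rule 1 satisfied; rule 2 satisfied; rule 3 satisfied; rule 4 satisfied; rule 5 satisfied.

Adv Det Adv Adv Noun Adv Det Adv Det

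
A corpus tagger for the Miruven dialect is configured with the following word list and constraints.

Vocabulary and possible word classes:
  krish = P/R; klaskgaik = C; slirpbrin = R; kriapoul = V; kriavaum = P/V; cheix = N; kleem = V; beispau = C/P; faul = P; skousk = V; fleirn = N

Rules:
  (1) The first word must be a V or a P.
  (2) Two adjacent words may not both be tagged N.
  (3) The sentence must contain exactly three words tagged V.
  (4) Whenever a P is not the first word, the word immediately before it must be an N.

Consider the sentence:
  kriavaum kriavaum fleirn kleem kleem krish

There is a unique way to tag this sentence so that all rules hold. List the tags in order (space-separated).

Candidates per position — 1:kriavaum {P,V}; 2:kriavaum {P,V}; 3:fleirn {N}; 4:kleem {V}; 5:kleem {V}; 6:krish {P,R}.
If word 2 were P, no tagging could satisfy rule 4; so word 2 is V.
If word 6 were P, no tagging could satisfy rule 4; so word 6 is R.
If word 1 were V, no tagging could satisfy rule 3; so word 1 is P.
So the tagging must be: P V N V V R.
Checking: rule 1 ✓; rule 2 ✓; rule 3 ✓; rule 4 ✓.

P V N V V R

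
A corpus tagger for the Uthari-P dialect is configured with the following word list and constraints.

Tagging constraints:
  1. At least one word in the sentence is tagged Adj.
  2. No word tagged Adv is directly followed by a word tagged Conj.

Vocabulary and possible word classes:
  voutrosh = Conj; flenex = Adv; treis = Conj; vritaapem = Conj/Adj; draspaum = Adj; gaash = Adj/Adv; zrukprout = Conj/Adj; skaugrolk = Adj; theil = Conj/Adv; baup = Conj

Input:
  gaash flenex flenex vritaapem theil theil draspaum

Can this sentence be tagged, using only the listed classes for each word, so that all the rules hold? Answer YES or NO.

YES

Candidates per position — 1:gaash {Adj,Adv}; 2:flenex {Adv}; 3:flenex {Adv}; 4:vritaapem {Conj,Adj}; 5:theil {Conj,Adv}; 6:theil {Conj,Adv}; 7:draspaum {Adj}.
One satisfying assignment: Adj Adv Adv Adj Conj Conj Adj.
Check: rule 1 ✓; rule 2 ✓.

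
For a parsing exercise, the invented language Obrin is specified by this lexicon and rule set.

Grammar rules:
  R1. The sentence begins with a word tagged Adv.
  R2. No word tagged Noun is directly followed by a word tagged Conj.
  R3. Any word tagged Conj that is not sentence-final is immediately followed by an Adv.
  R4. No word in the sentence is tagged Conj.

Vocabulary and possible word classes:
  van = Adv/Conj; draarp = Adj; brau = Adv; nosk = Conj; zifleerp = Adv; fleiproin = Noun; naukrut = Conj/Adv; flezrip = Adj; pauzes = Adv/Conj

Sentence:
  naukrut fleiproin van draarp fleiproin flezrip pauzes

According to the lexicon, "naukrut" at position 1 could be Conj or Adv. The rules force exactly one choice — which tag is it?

Adv

Candidates per position — 1:naukrut {Conj,Adv}; 2:fleiproin {Noun}; 3:van {Adv,Conj}; 4:draarp {Adj}; 5:fleiproin {Noun}; 6:flezrip {Adj}; 7:pauzes {Adv,Conj}.
If word 1 were Conj, no tagging could satisfy rule 1; so word 1 is Adv.
If word 3 were Conj, no tagging could satisfy rule 2; so word 3 is Adv.
If word 7 were Conj, no tagging could satisfy rule 4; so word 7 is Adv.
The unique satisfying tagging is: Adv Noun Adv Adj Noun Adj Adv.
Rule-by-rule: rule 1 holds; rule 2 holds; rule 3 holds; rule 4 holds.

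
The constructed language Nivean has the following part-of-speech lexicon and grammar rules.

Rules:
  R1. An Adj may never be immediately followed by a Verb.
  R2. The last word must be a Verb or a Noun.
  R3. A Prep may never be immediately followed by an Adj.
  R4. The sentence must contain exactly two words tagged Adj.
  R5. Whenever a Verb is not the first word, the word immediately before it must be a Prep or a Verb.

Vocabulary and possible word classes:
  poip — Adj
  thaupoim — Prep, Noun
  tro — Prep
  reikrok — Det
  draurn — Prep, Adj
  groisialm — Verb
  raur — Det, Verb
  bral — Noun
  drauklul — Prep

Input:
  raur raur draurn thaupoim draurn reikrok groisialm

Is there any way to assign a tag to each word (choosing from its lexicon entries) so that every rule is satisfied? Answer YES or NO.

Candidates per position — 1:raur {Det,Verb}; 2:raur {Det,Verb}; 3:draurn {Prep,Adj}; 4:thaupoim {Prep,Noun}; 5:draurn {Prep,Adj}; 6:reikrok {Det}; 7:groisialm {Verb}.
Rule 5 cannot be satisfied by any choice of tags from the lexicon.
So there is no consistent tagging.

NO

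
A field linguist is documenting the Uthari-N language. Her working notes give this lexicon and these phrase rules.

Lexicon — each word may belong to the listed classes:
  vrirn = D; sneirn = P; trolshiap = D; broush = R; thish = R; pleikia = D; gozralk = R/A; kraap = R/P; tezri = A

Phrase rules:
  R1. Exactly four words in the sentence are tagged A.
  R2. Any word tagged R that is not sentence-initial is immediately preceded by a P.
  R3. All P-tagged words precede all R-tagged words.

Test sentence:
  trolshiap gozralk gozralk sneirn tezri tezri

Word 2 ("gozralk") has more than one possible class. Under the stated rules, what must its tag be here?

Candidates per position — 1:trolshiap {D}; 2:gozralk {R,A}; 3:gozralk {R,A}; 4:sneirn {P}; 5:tezri {A}; 6:tezri {A}.
At position 2, choosing R makes rule 1 impossible to satisfy; hence A.
At position 3, choosing R makes rule 1 impossible to satisfy; hence A.
The only consistent sequence is: D A A P A A.
Rule-by-rule: rule 1 holds; rule 2 holds; rule 3 holds.

A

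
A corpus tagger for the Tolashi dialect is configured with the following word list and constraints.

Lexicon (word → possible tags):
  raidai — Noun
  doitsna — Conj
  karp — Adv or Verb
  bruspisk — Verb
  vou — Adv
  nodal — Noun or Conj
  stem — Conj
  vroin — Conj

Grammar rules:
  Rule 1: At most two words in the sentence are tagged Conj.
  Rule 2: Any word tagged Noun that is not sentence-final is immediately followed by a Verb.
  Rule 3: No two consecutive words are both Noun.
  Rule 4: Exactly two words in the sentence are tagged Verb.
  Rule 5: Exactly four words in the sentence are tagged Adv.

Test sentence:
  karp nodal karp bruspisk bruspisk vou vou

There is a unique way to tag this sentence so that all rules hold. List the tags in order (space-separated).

Candidates per position — 1:karp {Adv,Verb}; 2:nodal {Noun,Conj}; 3:karp {Adv,Verb}; 4:bruspisk {Verb}; 5:bruspisk {Verb}; 6:vou {Adv}; 7:vou {Adv}.
Position 1: Verb is ruled out by rule 4; that leaves Adv.
Position 3: Verb is ruled out by rule 4; that leaves Adv.
Position 2: Noun is ruled out by rule 2; that leaves Conj.
The only consistent sequence is: Adv Conj Adv Verb Verb Adv Adv.
Verifying each rule — rule 1 satisfied; rule 2 satisfied; rule 3 satisfied; rule 4 satisfied; rule 5 satisfied.

Adv Conj Adv Verb Verb Adv Adv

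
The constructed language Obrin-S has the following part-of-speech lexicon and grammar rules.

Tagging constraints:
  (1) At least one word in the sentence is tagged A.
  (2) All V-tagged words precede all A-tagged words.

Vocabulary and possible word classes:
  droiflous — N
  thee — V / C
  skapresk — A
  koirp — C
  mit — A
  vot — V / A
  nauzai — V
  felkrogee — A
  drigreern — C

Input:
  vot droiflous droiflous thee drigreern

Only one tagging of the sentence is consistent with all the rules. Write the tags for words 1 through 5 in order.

Candidates per position — 1:vot {V,A}; 2:droiflous {N}; 3:droiflous {N}; 4:thee {V,C}; 5:drigreern {C}.
At position 1, choosing V makes rule 1 impossible to satisfy; hence A.
At position 4, choosing V makes rule 2 impossible to satisfy; hence C.
The unique satisfying tagging is: A N N C C.
Checking: rule 1 ok; rule 2 ok.

A N N C C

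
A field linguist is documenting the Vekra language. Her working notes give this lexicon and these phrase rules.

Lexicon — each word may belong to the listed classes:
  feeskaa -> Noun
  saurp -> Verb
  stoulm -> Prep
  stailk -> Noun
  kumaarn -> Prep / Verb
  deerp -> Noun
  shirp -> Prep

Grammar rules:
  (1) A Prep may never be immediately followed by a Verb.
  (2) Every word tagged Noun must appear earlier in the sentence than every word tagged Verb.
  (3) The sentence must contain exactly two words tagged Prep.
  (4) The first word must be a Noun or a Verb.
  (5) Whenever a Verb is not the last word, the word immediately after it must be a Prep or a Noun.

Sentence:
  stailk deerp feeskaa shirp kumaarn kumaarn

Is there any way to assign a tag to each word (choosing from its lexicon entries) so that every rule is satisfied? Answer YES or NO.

NO

Candidates per position — 1:stailk {Noun}; 2:deerp {Noun}; 3:feeskaa {Noun}; 4:shirp {Prep}; 5:kumaarn {Prep,Verb}; 6:kumaarn {Prep,Verb}.
Every candidate sequence violates at least one rule; no consistent tagging exists.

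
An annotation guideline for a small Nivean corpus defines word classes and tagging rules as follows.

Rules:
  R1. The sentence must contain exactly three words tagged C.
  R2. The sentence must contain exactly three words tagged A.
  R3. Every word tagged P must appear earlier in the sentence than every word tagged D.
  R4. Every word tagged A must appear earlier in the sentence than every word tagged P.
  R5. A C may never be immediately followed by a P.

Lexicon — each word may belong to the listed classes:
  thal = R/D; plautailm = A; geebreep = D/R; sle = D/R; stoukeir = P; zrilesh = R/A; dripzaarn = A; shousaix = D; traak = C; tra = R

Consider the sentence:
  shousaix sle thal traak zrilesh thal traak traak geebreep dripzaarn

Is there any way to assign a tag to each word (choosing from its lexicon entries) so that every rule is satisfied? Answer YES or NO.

Candidates per position — 1:shousaix {D}; 2:sle {D,R}; 3:thal {R,D}; 4:traak {C}; 5:zrilesh {R,A}; 6:thal {R,D}; 7:traak {C}; 8:traak {C}; 9:geebreep {D,R}; 10:dripzaarn {A}.
Rule 2 cannot be satisfied by any choice of tags from the lexicon.
So there is no consistent tagging.

NO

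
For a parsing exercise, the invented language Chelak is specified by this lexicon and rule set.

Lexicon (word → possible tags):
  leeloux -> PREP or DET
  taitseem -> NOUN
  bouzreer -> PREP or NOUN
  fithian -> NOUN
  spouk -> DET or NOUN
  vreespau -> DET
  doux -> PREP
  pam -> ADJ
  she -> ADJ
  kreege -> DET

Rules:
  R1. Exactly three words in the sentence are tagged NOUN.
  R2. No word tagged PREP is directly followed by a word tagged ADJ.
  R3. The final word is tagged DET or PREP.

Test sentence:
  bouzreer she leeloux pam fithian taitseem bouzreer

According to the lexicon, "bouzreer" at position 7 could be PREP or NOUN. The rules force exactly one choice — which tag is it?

PREP

Candidates per position — 1:bouzreer {PREP,NOUN}; 2:she {ADJ}; 3:leeloux {PREP,DET}; 4:pam {ADJ}; 5:fithian {NOUN}; 6:taitseem {NOUN}; 7:bouzreer {PREP,NOUN}.
Position 1: tagging it PREP would leave rule 2 unsatisfiable, so it must be NOUN.
Position 3: tagging it PREP would leave rule 2 unsatisfiable, so it must be DET.
Position 7: tagging it NOUN would leave rule 1 unsatisfiable, so it must be PREP.
The unique satisfying tagging is: NOUN ADJ DET ADJ NOUN NOUN PREP.
Rule-by-rule: rule 1 satisfied; rule 2 satisfied; rule 3 satisfied.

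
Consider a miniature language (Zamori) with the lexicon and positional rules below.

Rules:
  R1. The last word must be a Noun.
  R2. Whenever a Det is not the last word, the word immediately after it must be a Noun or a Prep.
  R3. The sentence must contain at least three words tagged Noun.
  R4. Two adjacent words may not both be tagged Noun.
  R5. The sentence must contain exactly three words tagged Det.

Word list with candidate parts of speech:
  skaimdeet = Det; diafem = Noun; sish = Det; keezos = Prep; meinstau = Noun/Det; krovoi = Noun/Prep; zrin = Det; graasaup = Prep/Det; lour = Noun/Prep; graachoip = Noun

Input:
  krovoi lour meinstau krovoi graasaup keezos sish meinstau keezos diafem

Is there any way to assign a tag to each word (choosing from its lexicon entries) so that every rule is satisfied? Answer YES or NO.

Candidates per position — 1:krovoi {Noun,Prep}; 2:lour {Noun,Prep}; 3:meinstau {Noun,Det}; 4:krovoi {Noun,Prep}; 5:graasaup {Prep,Det}; 6:keezos {Prep}; 7:sish {Det}; 8:meinstau {Noun,Det}; 9:keezos {Prep}; 10:diafem {Noun}.
One satisfying assignment: Prep Noun Det Noun Det Prep Det Noun Prep Noun.
Rule-by-rule: rule 1 ✓; rule 2 ✓; rule 3 ✓; rule 4 ✓; rule 5 ✓.

YES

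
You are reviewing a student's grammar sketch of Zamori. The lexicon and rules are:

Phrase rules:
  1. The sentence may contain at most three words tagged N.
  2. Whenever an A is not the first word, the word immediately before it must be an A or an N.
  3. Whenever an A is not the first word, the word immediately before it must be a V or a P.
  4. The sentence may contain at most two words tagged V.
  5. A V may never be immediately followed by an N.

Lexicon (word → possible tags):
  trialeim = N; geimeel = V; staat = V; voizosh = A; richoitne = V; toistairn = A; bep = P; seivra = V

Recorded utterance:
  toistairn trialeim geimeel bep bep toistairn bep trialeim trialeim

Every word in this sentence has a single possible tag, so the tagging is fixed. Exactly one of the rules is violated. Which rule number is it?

Fixed tagging: A N V P P A P N N.
Applying the rules: R1 ok, R2 fails, R3 ok, R4 ok, R5 ok.
Only rule 2 fails.

2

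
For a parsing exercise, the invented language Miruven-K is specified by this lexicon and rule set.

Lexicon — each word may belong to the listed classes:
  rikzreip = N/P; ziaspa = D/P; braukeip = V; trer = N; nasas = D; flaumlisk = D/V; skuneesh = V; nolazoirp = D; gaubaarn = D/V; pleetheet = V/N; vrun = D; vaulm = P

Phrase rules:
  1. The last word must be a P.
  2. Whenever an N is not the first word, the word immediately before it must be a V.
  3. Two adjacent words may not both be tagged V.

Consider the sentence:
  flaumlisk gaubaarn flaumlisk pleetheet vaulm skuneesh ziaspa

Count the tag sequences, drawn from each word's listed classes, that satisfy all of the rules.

5

Candidates per position — 1:flaumlisk {D,V}; 2:gaubaarn {D,V}; 3:flaumlisk {D,V}; 4:pleetheet {V,N}; 5:vaulm {P}; 6:skuneesh {V}; 7:ziaspa {D,P}.
There are 32 candidate sequences in total.
The sequences that satisfy every rule: D D D V P V P; D D V N P V P; D V D V P V P; V D D V P V P; V D V N P V P.
Count = 5.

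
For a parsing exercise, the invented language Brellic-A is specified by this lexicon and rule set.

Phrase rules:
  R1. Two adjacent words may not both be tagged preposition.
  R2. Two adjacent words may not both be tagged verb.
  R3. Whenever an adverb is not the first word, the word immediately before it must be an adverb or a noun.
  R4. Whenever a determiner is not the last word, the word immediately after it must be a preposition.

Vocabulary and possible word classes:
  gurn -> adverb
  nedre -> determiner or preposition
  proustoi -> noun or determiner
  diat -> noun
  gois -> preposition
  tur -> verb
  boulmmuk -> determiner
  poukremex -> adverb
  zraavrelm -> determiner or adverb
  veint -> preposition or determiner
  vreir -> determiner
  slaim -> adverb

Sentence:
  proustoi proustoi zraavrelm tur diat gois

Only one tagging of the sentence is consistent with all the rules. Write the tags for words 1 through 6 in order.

Candidates per position — 1:proustoi {noun,determiner}; 2:proustoi {noun,determiner}; 3:zraavrelm {determiner,adverb}; 4:tur {verb}; 5:diat {noun}; 6:gois {preposition}.
If word 1 were determiner, no tagging could satisfy rule 4; so word 1 is noun.
If word 2 were determiner, no tagging could satisfy rule 4; so word 2 is noun.
If word 3 were determiner, no tagging could satisfy rule 4; so word 3 is adverb.
The only consistent sequence is: noun noun adverb verb noun preposition.
Checking: rule 1 holds; rule 2 holds; rule 3 holds; rule 4 holds.

noun noun adverb verb noun preposition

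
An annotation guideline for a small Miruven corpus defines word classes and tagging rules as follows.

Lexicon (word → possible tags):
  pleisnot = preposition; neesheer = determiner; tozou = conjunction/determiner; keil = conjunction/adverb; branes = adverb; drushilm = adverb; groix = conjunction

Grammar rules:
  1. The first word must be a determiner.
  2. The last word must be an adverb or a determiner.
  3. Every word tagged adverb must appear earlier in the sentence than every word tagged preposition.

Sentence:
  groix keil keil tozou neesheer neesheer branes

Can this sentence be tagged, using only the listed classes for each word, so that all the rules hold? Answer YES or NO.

NO

Candidates per position — 1:groix {conjunction}; 2:keil {conjunction,adverb}; 3:keil {conjunction,adverb}; 4:tozou {conjunction,determiner}; 5:neesheer {determiner}; 6:neesheer {determiner}; 7:branes {adverb}.
Rule 1 cannot be satisfied by any choice of tags from the lexicon.
So there is no consistent tagging.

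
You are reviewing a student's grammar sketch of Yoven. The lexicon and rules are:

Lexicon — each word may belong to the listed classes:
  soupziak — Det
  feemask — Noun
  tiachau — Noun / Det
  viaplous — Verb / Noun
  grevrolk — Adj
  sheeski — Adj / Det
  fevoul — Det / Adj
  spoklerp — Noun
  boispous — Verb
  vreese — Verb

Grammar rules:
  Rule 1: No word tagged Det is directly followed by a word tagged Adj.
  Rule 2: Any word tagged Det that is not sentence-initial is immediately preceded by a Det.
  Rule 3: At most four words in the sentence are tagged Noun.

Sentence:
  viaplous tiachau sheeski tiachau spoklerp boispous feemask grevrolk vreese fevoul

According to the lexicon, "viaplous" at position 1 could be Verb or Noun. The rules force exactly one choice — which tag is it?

Verb

Candidates per position — 1:viaplous {Verb,Noun}; 2:tiachau {Noun,Det}; 3:sheeski {Adj,Det}; 4:tiachau {Noun,Det}; 5:spoklerp {Noun}; 6:boispous {Verb}; 7:feemask {Noun}; 8:grevrolk {Adj}; 9:vreese {Verb}; 10:fevoul {Det,Adj}.
Position 2: Det is ruled out by rule 2; that leaves Noun.
Position 3: Det is ruled out by rule 2; that leaves Adj.
Position 4: Det is ruled out by rule 2; that leaves Noun.
Position 10: Det is ruled out by rule 2; that leaves Adj.
Position 1: Noun is ruled out by rule 3; that leaves Verb.
The only consistent sequence is: Verb Noun Adj Noun Noun Verb Noun Adj Verb Adj.
Checking: rule 1 ✓; rule 2 ✓; rule 3 ✓.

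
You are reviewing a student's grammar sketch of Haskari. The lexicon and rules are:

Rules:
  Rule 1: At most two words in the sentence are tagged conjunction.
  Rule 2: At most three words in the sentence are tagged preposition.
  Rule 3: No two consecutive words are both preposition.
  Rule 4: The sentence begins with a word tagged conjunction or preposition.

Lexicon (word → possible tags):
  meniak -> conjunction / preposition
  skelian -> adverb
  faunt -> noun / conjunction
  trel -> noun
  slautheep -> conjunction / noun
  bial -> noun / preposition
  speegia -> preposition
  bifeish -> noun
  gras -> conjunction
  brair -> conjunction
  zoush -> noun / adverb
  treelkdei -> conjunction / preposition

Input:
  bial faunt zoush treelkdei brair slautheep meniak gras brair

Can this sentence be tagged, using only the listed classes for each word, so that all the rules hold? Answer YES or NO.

NO

Candidates per position — 1:bial {noun,preposition}; 2:faunt {noun,conjunction}; 3:zoush {noun,adverb}; 4:treelkdei {conjunction,preposition}; 5:brair {conjunction}; 6:slautheep {conjunction,noun}; 7:meniak {conjunction,preposition}; 8:gras {conjunction}; 9:brair {conjunction}.
Rule 1 cannot be satisfied by any choice of tags from the lexicon.
So there is no consistent tagging.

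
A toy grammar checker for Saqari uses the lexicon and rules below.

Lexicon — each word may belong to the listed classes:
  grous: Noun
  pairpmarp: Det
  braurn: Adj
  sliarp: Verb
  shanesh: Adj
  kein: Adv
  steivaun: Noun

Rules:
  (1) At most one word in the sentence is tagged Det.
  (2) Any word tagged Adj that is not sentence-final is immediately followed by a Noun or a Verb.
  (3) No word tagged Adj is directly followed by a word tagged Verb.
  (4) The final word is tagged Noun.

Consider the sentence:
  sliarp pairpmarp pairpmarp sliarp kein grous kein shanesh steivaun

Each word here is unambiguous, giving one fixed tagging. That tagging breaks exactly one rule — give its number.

Fixed tagging: Verb Det Det Verb Adv Noun Adv Adj Noun.
Applying the rules: R1 fails, R2 ok, R3 ok, R4 ok.
Only rule 1 fails.

1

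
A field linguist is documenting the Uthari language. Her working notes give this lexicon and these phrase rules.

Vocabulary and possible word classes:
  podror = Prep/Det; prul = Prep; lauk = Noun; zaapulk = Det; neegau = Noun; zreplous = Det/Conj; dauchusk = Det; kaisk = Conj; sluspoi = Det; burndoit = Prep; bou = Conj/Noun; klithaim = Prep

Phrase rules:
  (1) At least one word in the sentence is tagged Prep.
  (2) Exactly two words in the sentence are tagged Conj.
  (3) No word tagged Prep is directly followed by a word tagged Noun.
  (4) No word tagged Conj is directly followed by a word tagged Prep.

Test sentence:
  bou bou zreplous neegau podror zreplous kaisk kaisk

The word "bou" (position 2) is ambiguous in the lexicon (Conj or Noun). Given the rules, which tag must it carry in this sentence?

Candidates per position — 1:bou {Conj,Noun}; 2:bou {Conj,Noun}; 3:zreplous {Det,Conj}; 4:neegau {Noun}; 5:podror {Prep,Det}; 6:zreplous {Det,Conj}; 7:kaisk {Conj}; 8:kaisk {Conj}.
Position 1: tagging it Conj would leave rule 2 unsatisfiable, so it must be Noun.
Position 2: tagging it Conj would leave rule 2 unsatisfiable, so it must be Noun.
Position 3: tagging it Conj would leave rule 2 unsatisfiable, so it must be Det.
Position 5: tagging it Det would leave rule 1 unsatisfiable, so it must be Prep.
Position 6: tagging it Conj would leave rule 2 unsatisfiable, so it must be Det.
The only consistent sequence is: Noun Noun Det Noun Prep Det Conj Conj.
Checking: rule 1 ok; rule 2 ok; rule 3 ok; rule 4 ok.

Noun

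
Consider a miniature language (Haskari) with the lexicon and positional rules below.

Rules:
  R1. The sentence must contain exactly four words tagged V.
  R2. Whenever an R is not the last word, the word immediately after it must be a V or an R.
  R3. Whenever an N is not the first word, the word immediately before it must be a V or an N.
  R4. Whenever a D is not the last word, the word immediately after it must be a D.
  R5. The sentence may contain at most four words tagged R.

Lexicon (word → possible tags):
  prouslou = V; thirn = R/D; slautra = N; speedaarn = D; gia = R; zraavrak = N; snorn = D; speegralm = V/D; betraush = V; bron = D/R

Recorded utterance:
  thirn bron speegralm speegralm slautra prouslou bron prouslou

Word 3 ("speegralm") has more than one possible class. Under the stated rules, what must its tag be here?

V

Candidates per position — 1:thirn {R,D}; 2:bron {D,R}; 3:speegralm {V,D}; 4:speegralm {V,D}; 5:slautra {N}; 6:prouslou {V}; 7:bron {D,R}; 8:prouslou {V}.
Position 1: D is ruled out by rule 4; that leaves R.
Position 2: D is ruled out by rule 2; that leaves R.
Position 3: D is ruled out by rule 1; that leaves V.
Position 4: D is ruled out by rule 1; that leaves V.
Position 7: D is ruled out by rule 4; that leaves R.
The unique satisfying tagging is: R R V V N V R V.
Check: rule 1 holds; rule 2 holds; rule 3 holds; rule 4 holds; rule 5 holds.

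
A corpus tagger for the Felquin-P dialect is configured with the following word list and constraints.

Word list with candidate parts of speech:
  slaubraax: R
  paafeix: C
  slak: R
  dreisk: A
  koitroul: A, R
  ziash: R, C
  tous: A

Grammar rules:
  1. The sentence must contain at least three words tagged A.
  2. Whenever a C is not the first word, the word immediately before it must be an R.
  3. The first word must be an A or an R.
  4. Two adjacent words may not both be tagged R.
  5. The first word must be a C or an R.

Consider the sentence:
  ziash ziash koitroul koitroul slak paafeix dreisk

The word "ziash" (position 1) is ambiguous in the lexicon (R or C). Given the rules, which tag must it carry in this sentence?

R

Candidates per position — 1:ziash {R,C}; 2:ziash {R,C}; 3:koitroul {A,R}; 4:koitroul {A,R}; 5:slak {R}; 6:paafeix {C}; 7:dreisk {A}.
Word 1 cannot be C — rule 3 would then fail for every completion. It is R.
Word 2 cannot be R — rule 4 would then fail for every completion. It is C.
Word 3 cannot be R — rule 1 would then fail for every completion. It is A.
Word 4 cannot be R — rule 1 would then fail for every completion. It is A.
The unique satisfying tagging is: R C A A R C A.
Rule-by-rule: rule 1 satisfied; rule 2 satisfied; rule 3 satisfied; rule 4 satisfied; rule 5 satisfied.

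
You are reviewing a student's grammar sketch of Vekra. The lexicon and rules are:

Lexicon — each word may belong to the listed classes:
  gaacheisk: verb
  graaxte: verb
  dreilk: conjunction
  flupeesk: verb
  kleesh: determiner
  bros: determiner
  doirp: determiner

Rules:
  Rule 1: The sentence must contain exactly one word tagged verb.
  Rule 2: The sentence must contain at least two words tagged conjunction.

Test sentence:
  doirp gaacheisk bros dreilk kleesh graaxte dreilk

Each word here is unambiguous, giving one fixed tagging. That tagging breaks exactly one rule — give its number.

Fixed tagging: determiner verb determiner conjunction determiner verb conjunction.
Applying the rules: R1 fails, R2 ok.
Only rule 1 fails.

1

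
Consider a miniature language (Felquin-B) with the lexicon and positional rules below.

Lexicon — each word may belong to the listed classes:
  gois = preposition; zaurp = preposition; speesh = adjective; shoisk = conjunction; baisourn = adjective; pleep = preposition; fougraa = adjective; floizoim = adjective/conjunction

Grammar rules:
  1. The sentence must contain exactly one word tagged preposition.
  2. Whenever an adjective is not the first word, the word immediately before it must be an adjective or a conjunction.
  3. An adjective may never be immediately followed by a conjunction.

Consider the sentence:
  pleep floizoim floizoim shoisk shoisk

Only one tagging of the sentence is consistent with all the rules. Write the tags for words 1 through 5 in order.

preposition conjunction conjunction conjunction conjunction

Candidates per position — 1:pleep {preposition}; 2:floizoim {adjective,conjunction}; 3:floizoim {adjective,conjunction}; 4:shoisk {conjunction}; 5:shoisk {conjunction}.
Word 2 cannot be adjective — rule 2 would then fail for every completion. It is conjunction.
Word 3 cannot be adjective — rule 3 would then fail for every completion. It is conjunction.
So the tagging must be: preposition conjunction conjunction conjunction conjunction.
Rule-by-rule: rule 1 ✓; rule 2 ✓; rule 3 ✓.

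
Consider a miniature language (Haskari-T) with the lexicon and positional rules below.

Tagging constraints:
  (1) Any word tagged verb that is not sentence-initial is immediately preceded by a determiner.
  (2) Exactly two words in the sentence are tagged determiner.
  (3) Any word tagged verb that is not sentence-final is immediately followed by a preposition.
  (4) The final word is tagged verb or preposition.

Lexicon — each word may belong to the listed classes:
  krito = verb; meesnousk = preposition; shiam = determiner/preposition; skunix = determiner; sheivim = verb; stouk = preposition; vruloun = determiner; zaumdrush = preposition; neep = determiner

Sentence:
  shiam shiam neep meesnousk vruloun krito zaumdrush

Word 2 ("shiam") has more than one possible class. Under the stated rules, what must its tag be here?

preposition

Candidates per position — 1:shiam {determiner,preposition}; 2:shiam {determiner,preposition}; 3:neep {determiner}; 4:meesnousk {preposition}; 5:vruloun {determiner}; 6:krito {verb}; 7:zaumdrush {preposition}.
If word 1 were determiner, no tagging could satisfy rule 2; so word 1 is preposition.
If word 2 were determiner, no tagging could satisfy rule 2; so word 2 is preposition.
The unique satisfying tagging is: preposition preposition determiner preposition determiner verb preposition.
Check: rule 1 ok; rule 2 ok; rule 3 ok; rule 4 ok.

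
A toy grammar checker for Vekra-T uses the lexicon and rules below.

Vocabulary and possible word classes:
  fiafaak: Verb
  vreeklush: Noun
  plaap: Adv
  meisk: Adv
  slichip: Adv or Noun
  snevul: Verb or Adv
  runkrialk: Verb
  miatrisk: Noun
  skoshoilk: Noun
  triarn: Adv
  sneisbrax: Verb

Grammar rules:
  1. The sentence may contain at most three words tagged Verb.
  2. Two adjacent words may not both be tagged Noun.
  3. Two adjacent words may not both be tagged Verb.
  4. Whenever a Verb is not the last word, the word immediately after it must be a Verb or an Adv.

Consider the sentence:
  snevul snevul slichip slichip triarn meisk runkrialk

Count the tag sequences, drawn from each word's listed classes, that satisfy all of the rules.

Candidates per position — 1:snevul {Verb,Adv}; 2:snevul {Verb,Adv}; 3:slichip {Adv,Noun}; 4:slichip {Adv,Noun}; 5:triarn {Adv}; 6:meisk {Adv}; 7:runkrialk {Verb}.
There are 16 candidate sequences in total.
Checking each against the rules leaves 8 sequences.
Count = 8.

8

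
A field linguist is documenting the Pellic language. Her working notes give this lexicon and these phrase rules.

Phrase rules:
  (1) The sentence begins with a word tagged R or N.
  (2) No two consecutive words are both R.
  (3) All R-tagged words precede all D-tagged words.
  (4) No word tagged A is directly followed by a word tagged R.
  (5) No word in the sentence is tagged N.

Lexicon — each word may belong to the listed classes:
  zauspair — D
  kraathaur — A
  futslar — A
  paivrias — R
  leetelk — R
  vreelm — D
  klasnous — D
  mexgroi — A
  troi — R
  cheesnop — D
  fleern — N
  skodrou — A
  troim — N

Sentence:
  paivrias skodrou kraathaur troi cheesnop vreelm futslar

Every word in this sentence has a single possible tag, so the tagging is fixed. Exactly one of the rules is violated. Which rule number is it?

Fixed tagging: R A A R D D A.
Applying the rules: R1 ✓, R2 ✓, R3 ✓, R4 ✗, R5 ✓.
Only rule 4 fails.

4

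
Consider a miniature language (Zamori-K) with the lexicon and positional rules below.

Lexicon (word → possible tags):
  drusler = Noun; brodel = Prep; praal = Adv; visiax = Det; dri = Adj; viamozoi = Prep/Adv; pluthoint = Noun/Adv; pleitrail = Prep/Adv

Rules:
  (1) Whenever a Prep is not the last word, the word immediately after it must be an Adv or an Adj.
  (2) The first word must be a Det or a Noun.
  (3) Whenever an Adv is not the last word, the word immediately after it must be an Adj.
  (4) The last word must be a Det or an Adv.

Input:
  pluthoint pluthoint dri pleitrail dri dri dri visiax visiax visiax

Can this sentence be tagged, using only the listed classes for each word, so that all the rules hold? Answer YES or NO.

Candidates per position — 1:pluthoint {Noun,Adv}; 2:pluthoint {Noun,Adv}; 3:dri {Adj}; 4:pleitrail {Prep,Adv}; 5:dri {Adj}; 6:dri {Adj}; 7:dri {Adj}; 8:visiax {Det}; 9:visiax {Det}; 10:visiax {Det}.
One satisfying assignment: Noun Noun Adj Prep Adj Adj Adj Det Det Det.
Verifying each rule — rule 1 satisfied; rule 2 satisfied; rule 3 satisfied; rule 4 satisfied.

YES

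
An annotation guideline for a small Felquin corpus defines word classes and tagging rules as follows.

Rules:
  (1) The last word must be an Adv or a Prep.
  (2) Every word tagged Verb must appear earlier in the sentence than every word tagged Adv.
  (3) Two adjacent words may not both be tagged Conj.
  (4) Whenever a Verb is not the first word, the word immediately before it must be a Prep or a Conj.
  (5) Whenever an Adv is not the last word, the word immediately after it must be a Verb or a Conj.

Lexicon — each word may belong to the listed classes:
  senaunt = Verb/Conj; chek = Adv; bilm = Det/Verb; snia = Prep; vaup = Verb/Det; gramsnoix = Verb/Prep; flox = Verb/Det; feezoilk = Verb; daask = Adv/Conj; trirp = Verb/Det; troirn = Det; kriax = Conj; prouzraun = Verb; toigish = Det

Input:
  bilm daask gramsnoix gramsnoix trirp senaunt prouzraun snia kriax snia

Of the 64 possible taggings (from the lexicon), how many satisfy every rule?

Candidates per position — 1:bilm {Det,Verb}; 2:daask {Adv,Conj}; 3:gramsnoix {Verb,Prep}; 4:gramsnoix {Verb,Prep}; 5:trirp {Verb,Det}; 6:senaunt {Verb,Conj}; 7:prouzraun {Verb}; 8:snia {Prep}; 9:kriax {Conj}; 10:snia {Prep}.
There are 64 candidate sequences in total.
Checking each against the rules leaves 10 sequences.
Count = 10.

10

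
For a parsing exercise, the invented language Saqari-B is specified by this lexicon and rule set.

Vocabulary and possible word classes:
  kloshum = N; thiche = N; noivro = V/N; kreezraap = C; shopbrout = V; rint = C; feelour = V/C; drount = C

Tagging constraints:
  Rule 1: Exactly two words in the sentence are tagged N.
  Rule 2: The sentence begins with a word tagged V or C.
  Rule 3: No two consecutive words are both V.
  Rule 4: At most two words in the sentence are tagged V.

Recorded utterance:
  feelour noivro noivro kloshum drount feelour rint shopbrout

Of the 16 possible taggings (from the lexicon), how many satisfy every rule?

Candidates per position — 1:feelour {V,C}; 2:noivro {V,N}; 3:noivro {V,N}; 4:kloshum {N}; 5:drount {C}; 6:feelour {V,C}; 7:rint {C}; 8:shopbrout {V}.
There are 16 candidate sequences in total.
The sequences that satisfy every rule: C V N N C C C V; C N V N C C C V.
Count = 2.

2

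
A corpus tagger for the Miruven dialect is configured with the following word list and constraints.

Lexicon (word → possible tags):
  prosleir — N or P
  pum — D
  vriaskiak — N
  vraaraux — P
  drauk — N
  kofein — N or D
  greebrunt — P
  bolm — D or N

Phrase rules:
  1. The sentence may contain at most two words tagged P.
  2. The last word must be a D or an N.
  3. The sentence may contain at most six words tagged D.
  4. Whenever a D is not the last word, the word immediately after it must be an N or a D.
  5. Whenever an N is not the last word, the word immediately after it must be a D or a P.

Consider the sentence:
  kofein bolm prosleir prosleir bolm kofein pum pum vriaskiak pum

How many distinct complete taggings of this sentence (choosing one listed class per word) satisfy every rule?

Candidates per position — 1:kofein {N,D}; 2:bolm {D,N}; 3:prosleir {N,P}; 4:prosleir {N,P}; 5:bolm {D,N}; 6:kofein {N,D}; 7:pum {D}; 8:pum {D}; 9:vriaskiak {N}; 10:pum {D}.
There are 64 candidate sequences in total.
Checking each against the rules leaves 10 sequences.
Count = 10.

10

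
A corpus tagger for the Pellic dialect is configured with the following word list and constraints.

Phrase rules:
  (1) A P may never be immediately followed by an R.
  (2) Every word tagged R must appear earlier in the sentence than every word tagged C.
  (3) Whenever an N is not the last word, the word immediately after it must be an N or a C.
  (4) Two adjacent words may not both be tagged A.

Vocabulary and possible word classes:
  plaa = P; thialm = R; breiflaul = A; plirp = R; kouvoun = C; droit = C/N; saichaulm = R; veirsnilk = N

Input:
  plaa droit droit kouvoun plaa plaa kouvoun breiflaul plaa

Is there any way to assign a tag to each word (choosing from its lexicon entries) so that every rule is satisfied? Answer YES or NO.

YES

Candidates per position — 1:plaa {P}; 2:droit {C,N}; 3:droit {C,N}; 4:kouvoun {C}; 5:plaa {P}; 6:plaa {P}; 7:kouvoun {C}; 8:breiflaul {A}; 9:plaa {P}.
One satisfying assignment: P C N C P P C A P.
Rule-by-rule: rule 1 satisfied; rule 2 satisfied; rule 3 satisfied; rule 4 satisfied.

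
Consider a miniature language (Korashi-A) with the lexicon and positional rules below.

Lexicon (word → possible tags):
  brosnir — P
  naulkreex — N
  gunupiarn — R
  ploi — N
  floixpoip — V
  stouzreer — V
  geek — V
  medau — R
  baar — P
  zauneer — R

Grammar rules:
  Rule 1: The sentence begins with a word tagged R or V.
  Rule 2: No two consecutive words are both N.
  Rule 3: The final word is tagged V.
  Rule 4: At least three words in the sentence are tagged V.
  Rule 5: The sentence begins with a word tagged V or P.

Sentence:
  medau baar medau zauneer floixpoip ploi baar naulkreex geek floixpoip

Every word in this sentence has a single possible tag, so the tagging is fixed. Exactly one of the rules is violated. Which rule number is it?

5

Fixed tagging: R P R R V N P N V V.
Applying the rules: R1 holds, R2 holds, R3 holds, R4 holds, R5 violated.
Only rule 5 fails.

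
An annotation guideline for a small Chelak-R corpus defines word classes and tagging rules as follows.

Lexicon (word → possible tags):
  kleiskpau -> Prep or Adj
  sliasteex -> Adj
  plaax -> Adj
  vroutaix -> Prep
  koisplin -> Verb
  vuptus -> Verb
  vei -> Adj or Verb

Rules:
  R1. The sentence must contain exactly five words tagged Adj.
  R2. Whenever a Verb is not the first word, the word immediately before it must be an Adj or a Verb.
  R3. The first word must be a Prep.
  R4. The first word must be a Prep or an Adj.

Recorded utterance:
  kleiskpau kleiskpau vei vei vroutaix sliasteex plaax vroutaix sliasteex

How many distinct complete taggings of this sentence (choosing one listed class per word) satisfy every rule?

Candidates per position — 1:kleiskpau {Prep,Adj}; 2:kleiskpau {Prep,Adj}; 3:vei {Adj,Verb}; 4:vei {Adj,Verb}; 5:vroutaix {Prep}; 6:sliasteex {Adj}; 7:plaax {Adj}; 8:vroutaix {Prep}; 9:sliasteex {Adj}.
There are 16 candidate sequences in total.
The sequences that satisfy every rule: Prep Prep Adj Adj Prep Adj Adj Prep Adj; Prep Adj Adj Verb Prep Adj Adj Prep Adj; Prep Adj Verb Adj Prep Adj Adj Prep Adj.
Count = 3.

3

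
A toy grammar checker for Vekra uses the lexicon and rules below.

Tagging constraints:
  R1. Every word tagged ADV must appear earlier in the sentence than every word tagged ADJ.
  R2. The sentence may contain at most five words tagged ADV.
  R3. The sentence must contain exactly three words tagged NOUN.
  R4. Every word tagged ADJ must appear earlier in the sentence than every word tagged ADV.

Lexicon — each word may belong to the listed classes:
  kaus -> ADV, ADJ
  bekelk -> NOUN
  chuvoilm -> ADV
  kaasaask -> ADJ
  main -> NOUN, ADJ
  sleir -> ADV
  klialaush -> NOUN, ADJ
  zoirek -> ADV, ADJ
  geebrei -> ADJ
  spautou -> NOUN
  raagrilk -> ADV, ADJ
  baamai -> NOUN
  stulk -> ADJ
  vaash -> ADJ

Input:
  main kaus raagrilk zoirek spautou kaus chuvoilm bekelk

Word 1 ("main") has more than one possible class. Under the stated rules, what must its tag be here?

NOUN

Candidates per position — 1:main {NOUN,ADJ}; 2:kaus {ADV,ADJ}; 3:raagrilk {ADV,ADJ}; 4:zoirek {ADV,ADJ}; 5:spautou {NOUN}; 6:kaus {ADV,ADJ}; 7:chuvoilm {ADV}; 8:bekelk {NOUN}.
Word 1 cannot be ADJ — rule 1 would then fail for every completion. It is NOUN.
Word 2 cannot be ADJ — rule 1 would then fail for every completion. It is ADV.
Word 3 cannot be ADJ — rule 1 would then fail for every completion. It is ADV.
Word 4 cannot be ADJ — rule 1 would then fail for every completion. It is ADV.
Word 6 cannot be ADJ — rule 1 would then fail for every completion. It is ADV.
The unique satisfying tagging is: NOUN ADV ADV ADV NOUN ADV ADV NOUN.
Checking: rule 1 ✓; rule 2 ✓; rule 3 ✓; rule 4 ✓.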